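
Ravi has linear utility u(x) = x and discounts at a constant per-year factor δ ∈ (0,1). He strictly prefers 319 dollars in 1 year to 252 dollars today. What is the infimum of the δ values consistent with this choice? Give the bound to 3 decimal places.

δ > 0.790

Comparing present values: 252 < δ·319.
So δ > 252/319 = 0.78997.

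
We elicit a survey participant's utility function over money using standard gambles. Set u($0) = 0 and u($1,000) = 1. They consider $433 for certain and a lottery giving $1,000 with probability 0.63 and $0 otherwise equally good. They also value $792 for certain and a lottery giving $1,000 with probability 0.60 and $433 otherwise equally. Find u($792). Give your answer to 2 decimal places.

The first gamble pins u($433): it must equal 0.63·1 + 0.37·0 = 0.63.
Chaining: u($792) = 0.60·1.00 + 0.40·0.63 = 0.8520.

0.85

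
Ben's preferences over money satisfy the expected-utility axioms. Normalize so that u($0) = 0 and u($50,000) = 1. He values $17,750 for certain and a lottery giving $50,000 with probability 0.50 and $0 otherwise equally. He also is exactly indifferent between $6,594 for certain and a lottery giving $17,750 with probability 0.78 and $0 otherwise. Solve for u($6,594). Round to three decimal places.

The first gamble pins u($17,750): it must equal 0.50·1 + 0.50·0 = 0.50.
The second indifference gives u($6,594) = 0.78·u($17,750) + 0.22·u($0) = 0.78·0.50 + 0.22·0.00 = 0.3900.

0.390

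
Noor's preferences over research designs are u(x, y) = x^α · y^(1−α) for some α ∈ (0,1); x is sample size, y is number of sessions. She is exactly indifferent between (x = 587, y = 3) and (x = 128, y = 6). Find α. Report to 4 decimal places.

The Cobb–Douglas utilities coincide, so 587^α·3^(1−α) = 128^α·6^(1−α).
Rearrange to (587/128)^α = (6/3)^(1−α) and take logs: α·1.5229946 = (1−α)·0.6931472.
Thus α·(2.2161418) = 0.6931472, so α = 0.6931472/2.2161418 ≈ 0.3128.

α ≈ 0.3128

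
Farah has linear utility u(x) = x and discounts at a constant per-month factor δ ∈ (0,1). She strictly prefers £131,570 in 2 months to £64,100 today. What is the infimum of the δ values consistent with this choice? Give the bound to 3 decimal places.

Under u(x) = x this choice says 64100 < δ^2·131570.
Hence δ^2 > 64100/131570 = 0.48719, and x ↦ x^(1/2) is increasing on (0,∞).
δ > 0.48719^(1/2) = 0.698.

δ > 0.698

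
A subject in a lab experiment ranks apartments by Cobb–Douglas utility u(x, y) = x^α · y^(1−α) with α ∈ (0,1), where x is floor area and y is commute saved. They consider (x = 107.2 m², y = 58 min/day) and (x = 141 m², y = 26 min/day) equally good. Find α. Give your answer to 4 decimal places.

α ≈ 0.7454

Set the two utilities equal: 107.2^α·58^(1−α) = 141^α·26^(1−α).
Taking logs: α·ln 107.2 + (1−α)·ln 58 = α·ln 141 + (1−α)·ln 26, i.e. α·-0.2740636 = (1−α)·-0.8023465.
So α/(1−α) = (-0.8023465)/(-0.2740636) = 2.9275924, and α = 2.9275924/3.9275924 ≈ 0.7454.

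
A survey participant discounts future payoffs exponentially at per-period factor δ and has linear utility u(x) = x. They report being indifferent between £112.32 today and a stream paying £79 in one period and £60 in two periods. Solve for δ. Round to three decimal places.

The stream is worth 79δ + 60δ² today, so 79δ + 60δ² = 112.32.
That is, 60δ² + 79δ − 112.32 = 0, a quadratic in δ.
The positive root is δ = [−79 + √(79² + 4·60·112.32)] / (2·60) = (−79 + 182.203)/120 ≈ 0.860.

δ ≈ 0.860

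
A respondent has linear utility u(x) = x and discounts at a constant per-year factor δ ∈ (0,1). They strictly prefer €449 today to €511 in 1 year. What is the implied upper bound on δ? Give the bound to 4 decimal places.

Comparing present values: 449 > δ·511.
Dividing through by 511 gives δ < 0.87867.

δ < 0.8787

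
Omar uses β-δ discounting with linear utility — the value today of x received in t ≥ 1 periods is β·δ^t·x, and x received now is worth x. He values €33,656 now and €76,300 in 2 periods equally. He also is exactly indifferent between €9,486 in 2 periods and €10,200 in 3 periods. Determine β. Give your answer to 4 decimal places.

From the later pair, β·δ^2·9486 = β·δ^3·10200; dividing through, δ = 9486/10200 = 0.93000.
The first indifference: 33656 = β·δ^2·76300, so β = 33656/(δ^2·76300) = 33656/(0.86490·76300) ≈ 0.5100.

β ≈ 0.5100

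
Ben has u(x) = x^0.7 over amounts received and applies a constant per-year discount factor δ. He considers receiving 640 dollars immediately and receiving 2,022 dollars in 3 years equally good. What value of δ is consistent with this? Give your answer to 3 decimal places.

δ ≈ 0.765

The payoff in 3 years is discounted by δ^3, so u(640) = δ^3·u(2022) and δ^3 = u(640)/u(2022).
With u(x) = x^0.7: δ^3 = 640^0.7/2022^0.7 = (640/2022)^0.7 = 0.44697.
So δ = 0.44697^(1/3) ≈ 0.765.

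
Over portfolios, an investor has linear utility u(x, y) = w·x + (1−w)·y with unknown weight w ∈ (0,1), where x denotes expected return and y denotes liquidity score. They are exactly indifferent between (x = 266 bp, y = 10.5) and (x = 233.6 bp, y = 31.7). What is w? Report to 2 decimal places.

w = 0.40

Indifference: w·266 + (1−w)·10.5 = w·233.6 + (1−w)·31.7.
Collecting terms: w·32.4 = (1−w)·21.2.
Hence w = 21.2/(32.4+21.2) = 21.2/53.6 = 0.40.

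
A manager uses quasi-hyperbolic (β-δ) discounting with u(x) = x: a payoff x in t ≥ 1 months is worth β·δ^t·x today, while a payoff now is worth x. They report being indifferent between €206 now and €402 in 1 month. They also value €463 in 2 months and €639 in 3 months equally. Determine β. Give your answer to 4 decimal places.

β ≈ 0.7072

Both payoffs in the second observation are in the future, so β drops out: δ^2·463 = δ^3·639 ⇒ δ = 463/639 = 0.72457.
The first indifference: 206 = β·δ·402, so β = 206/(δ·402) = 206/(0.72457·402) ≈ 0.7072.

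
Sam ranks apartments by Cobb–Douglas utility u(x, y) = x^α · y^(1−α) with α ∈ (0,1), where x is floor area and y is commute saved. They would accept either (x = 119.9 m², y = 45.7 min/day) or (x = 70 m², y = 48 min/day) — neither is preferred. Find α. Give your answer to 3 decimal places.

α ≈ 0.084

Indifference: 119.9^α · 45.7^(1−α) = 70^α · 48^(1−α).
Rearrange to (119.9/70)^α = (48/45.7)^(1−α) and take logs: α·0.538163 = (1−α)·0.049103.
Thus α·(0.587266) = 0.049103, so α = 0.049103/0.587266 ≈ 0.084.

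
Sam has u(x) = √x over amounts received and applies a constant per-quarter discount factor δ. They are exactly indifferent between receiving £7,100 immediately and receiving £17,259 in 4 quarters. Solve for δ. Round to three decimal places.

δ ≈ 0.895

The payoff in 4 quarters is discounted by δ^4, so u(7100) = δ^4·u(17259) and δ^4 = u(7100)/u(17259).
Since u(x) = √x, δ^4 = √(7100/17259) = 0.64139.
Hence δ = (0.64139)^(1/4) = 0.89491.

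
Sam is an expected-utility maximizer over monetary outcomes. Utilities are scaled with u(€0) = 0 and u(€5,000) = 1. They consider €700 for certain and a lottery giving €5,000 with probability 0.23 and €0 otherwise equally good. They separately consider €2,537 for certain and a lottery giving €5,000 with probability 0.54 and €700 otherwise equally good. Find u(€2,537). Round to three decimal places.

First, u(€700) = 0.23·u(€5,000) + 0.77·u(€0) = 0.23.
Then u(€2,537) = 0.54·u(€5,000) + 0.46·u(€700) = 0.54·1.00 + 0.46·0.23 = 0.6458.

0.646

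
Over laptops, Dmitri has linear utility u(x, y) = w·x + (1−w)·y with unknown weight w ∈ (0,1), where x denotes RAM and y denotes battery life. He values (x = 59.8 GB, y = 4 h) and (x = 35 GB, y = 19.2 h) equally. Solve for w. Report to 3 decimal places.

w = 0.380

u(59.8,4) = u(35,19.2) means w·59.8 + (1−w)·4 = w·35 + (1−w)·19.2.
w·(59.8−35) = (1−w)·(19.2−4), i.e. w·24.8 = (1−w)·15.2.
Hence w = 15.2/(24.8+15.2) = 15.2/40 = 0.380.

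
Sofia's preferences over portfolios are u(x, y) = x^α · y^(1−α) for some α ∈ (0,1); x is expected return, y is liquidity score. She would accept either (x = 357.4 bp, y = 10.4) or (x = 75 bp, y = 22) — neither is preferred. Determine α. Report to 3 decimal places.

α ≈ 0.324

The Cobb–Douglas utilities coincide, so 357.4^α·10.4^(1−α) = 75^α·22^(1−α).
Rearrange to (357.4/75)^α = (22/10.4)^(1−α) and take logs: α·1.561367 = (1−α)·0.749237.
Thus α·(2.310604) = 0.749237, so α = 0.749237/2.310604 ≈ 0.324.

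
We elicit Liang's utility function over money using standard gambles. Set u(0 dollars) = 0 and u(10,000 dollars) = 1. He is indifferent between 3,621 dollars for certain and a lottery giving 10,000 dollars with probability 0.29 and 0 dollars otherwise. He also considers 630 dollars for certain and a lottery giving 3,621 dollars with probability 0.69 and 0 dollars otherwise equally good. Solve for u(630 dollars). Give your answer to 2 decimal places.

From the first indifference, u(3,621 dollars) = 0.29·u(10,000 dollars) + 0.71·u(0 dollars) = 0.29·1 + 0.71·0 = 0.29.
Chaining: u(630 dollars) = 0.69·0.29 + 0.31·0.00 = 0.2001.

0.20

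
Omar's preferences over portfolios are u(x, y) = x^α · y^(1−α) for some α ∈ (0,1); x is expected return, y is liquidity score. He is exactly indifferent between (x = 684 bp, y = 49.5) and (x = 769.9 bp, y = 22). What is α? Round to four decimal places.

α ≈ 0.8727

Indifference: 684^α · 49.5^(1−α) = 769.9^α · 22^(1−α).
Rearrange to (684/769.9)^α = (22/49.5)^(1−α) and take logs: α·-0.1183027 = (1−α)·-0.8109302.
With A = -0.1183027 and B = -0.8109302: α·A = (1−α)·B, so α = B/(A+B) = -0.8109302/-0.9292329 ≈ 0.8727.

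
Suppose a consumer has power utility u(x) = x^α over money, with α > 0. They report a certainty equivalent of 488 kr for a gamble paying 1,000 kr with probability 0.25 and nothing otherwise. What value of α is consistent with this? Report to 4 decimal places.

EU(lottery) = 0.25·1000^α + 0.75·0 = 0.25·1000^α.
Indifference: 488^α = 0.25·1000^α, so (488/1000)^α = 0.25.
α = ln(0.25) / ln(488/1000) = -1.3862944/-0.7174399 ≈ 1.9323.

α ≈ 1.9323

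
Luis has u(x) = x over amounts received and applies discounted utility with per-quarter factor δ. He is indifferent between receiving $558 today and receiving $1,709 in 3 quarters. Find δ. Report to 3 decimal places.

δ ≈ 0.689

The payoff in 3 quarters is discounted by δ^3, so u(558) = δ^3·u(1709) and δ^3 = u(558)/u(1709).
With u(x) = x: δ^3 = 558/1709 = 0.32651.
Taking the cube root: δ = 0.32651^(1/3) ≈ 0.689.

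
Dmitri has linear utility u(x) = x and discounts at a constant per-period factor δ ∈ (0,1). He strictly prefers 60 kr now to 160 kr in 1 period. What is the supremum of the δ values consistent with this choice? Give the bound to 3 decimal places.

δ < 0.375

The preference means 60 > δ·160.
So δ < 60/160 = 0.37500.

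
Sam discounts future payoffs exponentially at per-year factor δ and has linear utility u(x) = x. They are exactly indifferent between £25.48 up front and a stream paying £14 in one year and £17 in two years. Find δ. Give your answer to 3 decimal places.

δ ≈ 0.880

Equating present values: 25.48 = 14δ + 17δ².
Rearranged: 17δ² + 14δ − 25.48 = 0.
The positive root is δ = [−14 + √(14² + 4·17·25.48)] / (2·17) = (−14 + 43.916)/34 ≈ 0.880.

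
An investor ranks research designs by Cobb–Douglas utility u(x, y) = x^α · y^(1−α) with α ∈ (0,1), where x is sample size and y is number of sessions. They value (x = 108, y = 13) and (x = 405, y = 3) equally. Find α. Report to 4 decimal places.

α ≈ 0.5259

The Cobb–Douglas utilities coincide, so 108^α·13^(1−α) = 405^α·3^(1−α).
Taking logs: α·ln 108 + (1−α)·ln 13 = α·ln 405 + (1−α)·ln 3, i.e. α·-1.3217558 = (1−α)·-1.4663371.
Thus α·(-2.7880929) = -1.4663371, so α = -1.4663371/-2.7880929 ≈ 0.5259.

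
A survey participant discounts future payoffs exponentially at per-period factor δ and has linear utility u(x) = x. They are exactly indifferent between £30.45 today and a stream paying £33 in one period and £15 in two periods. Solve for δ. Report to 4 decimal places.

δ ≈ 0.7000

Present value of the stream is 33·δ + 15·δ². Indifference gives 33δ + 15δ² = 30.45.
So 15δ² + 33δ − 30.45 = 0.
By the quadratic formula (taking the positive root), δ = (−33 + √2916.00) / 30 ≈ 0.7000.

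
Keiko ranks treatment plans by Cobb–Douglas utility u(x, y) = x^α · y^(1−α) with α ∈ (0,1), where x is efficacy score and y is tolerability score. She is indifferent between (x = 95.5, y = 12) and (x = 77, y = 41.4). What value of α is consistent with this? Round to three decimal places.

Set the two utilities equal: 95.5^α·12^(1−α) = 77^α·41.4^(1−α).
(95.5/77)^α = (41.4/12)^(1−α); take logs: α·ln(95.5/77) = (1−α)·ln(41.4/12), i.e. α·0.215321 = (1−α)·1.238374.
With A = 0.215321 and B = 1.238374: α·A = (1−α)·B, so α = B/(A+B) = 1.238374/1.453695 ≈ 0.852.

α ≈ 0.852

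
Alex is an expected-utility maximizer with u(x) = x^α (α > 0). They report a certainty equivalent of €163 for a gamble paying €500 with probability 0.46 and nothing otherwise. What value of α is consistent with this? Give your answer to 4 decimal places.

α ≈ 0.6928

The lottery's expected utility is 0.46·u(500) + 0.54·u(0) = 0.46·500^α (since u(0) = 0 for α > 0).
Setting u(163) equal to that: 163^α = 0.46·500^α ⇒ (163/500)^α = 0.46.
Taking logs: α·ln(163/500) = ln(0.46), so α = -0.7765288 / -1.1208579 ≈ 0.6928.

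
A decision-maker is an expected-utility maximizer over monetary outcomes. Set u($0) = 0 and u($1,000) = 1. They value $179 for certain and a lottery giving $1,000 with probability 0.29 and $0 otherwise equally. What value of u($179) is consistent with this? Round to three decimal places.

0.290

u($179) equals the lottery's expected utility: 0.29·1 + 0.71·0 = 0.29.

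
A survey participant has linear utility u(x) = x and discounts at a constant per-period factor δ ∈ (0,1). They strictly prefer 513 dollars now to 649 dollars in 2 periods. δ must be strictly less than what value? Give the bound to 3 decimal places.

δ < 0.889

The preference means 513 > δ^2·649.
So δ^2 < 513/649 = 0.79045; taking the square root of both positive sides preserves the inequality.
δ < (513/649)^(1/2) ≈ 0.889.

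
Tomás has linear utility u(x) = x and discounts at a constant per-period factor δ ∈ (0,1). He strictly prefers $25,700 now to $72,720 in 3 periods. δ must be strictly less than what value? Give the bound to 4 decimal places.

δ < 0.7070

Under u(x) = x this choice says 25700 > δ^3·72720.
Hence δ^3 < 25700/72720 = 0.35341, and x ↦ x^(1/3) is increasing on (0,∞).
δ < 0.35341^(1/3) = 0.7070.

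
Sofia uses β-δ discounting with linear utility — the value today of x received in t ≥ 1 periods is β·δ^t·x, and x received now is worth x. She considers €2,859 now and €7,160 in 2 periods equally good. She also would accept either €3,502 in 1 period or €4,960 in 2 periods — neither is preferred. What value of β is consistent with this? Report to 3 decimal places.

Both payoffs in the second observation are in the future, so β drops out: δ^1·3502 = δ^2·4960 ⇒ δ = 3502/4960 = 0.70605.
The first indifference: 2859 = β·δ^2·7160, so β = 2859/(δ^2·7160) = 2859/(0.49850·7160) ≈ 0.801.

β ≈ 0.801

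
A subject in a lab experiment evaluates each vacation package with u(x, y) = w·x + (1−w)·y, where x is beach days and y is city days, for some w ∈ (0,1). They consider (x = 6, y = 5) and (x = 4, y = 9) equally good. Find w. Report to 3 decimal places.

w = 0.667

u(6,5) = u(4,9) means w·6 + (1−w)·5 = w·4 + (1−w)·9.
w·(6−4) = (1−w)·(9−5), i.e. w·2 = (1−w)·4.
Hence w = 4/(2+4) = 4/6 = 0.667.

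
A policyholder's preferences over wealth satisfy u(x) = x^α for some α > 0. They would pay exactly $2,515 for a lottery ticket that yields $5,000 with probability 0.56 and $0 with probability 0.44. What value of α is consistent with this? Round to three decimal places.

Since u(0) = 0, the lottery's EU is 0.56·5000^α.
Equating: 2515^α = 0.56·5000^α, i.e. 0.5030^α = 0.56.
Take logs: α = ln 0.56 / ln(2515/5000) ≈ 0.84378.

α ≈ 0.844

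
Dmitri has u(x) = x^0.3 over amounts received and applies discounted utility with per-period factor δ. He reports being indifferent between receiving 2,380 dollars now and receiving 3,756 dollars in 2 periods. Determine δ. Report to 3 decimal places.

δ ≈ 0.934

Equating discounted utilities: u(2380) = δ^2·u(3756) ⇒ δ^2 = u(2380)/u(3756).
Since u(x) = x^0.3, δ^2 = (2380/3756)^0.3 = 0.63365^0.3 = 0.87208.
Hence δ = (0.87208)^(1/2) = 0.93385.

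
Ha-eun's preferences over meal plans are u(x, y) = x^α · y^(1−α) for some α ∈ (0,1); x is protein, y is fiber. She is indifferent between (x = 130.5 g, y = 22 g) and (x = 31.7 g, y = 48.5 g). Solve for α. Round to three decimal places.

Indifference: 130.5^α · 22^(1−α) = 31.7^α · 48.5^(1−α).
Taking logs: α·ln 130.5 + (1−α)·ln 22 = α·ln 31.7 + (1−α)·ln 48.5, i.e. α·1.415057 = (1−α)·0.790521.
Thus α·(2.205578) = 0.790521, so α = 0.790521/2.205578 ≈ 0.358.

α ≈ 0.358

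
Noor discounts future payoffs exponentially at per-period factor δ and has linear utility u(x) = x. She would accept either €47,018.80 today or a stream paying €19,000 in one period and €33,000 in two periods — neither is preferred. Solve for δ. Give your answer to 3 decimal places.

δ ≈ 0.940

Equating present values: 47018.80 = 19000δ + 33000δ².
So 33000δ² + 19000δ − 47018.80 = 0.
The positive root is δ = [−19000 + √(19000² + 4·33000·47018.80)] / (2·33000) = (−19000 + 81040.000)/66000 ≈ 0.940.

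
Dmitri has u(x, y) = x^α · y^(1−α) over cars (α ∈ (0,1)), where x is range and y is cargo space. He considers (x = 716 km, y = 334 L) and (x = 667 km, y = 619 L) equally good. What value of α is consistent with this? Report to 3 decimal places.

Set the two utilities equal: 716^α·334^(1−α) = 667^α·619^(1−α).
Taking logs: α·ln 716 + (1−α)·ln 334 = α·ln 667 + (1−α)·ln 619, i.e. α·0.070890 = (1−α)·0.616964.
So α/(1−α) = (0.616964)/(0.070890) = 8.703118, and α = 8.703118/9.703118 ≈ 0.897.

α ≈ 0.897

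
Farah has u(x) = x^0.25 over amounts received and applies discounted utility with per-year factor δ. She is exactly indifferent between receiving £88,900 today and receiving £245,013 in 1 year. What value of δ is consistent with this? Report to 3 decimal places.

Indifference means u(88900) = δ · u(245013), so δ = u(88900)/u(245013).
With u(x) = x^0.25: δ = 88900^0.25/245013^0.25 = (88900/245013)^0.25 = 0.77612.

δ ≈ 0.776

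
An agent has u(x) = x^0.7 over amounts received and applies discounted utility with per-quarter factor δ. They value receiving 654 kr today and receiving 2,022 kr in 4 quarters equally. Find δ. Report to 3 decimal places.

Equating discounted utilities: u(654) = δ^4·u(2022) ⇒ δ^4 = u(654)/u(2022).
Since u(x) = x^0.7, δ^4 = (654/2022)^0.7 = 0.32344^0.7 = 0.45379.
Taking the 4th root: δ = 0.45379^(1/4) ≈ 0.821.

δ ≈ 0.821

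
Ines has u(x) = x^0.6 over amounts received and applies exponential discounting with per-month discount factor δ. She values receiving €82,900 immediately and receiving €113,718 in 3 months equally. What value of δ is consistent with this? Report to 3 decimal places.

The payoff in 3 months is discounted by δ^3, so u(82900) = δ^3·u(113718) and δ^3 = u(82900)/u(113718).
With u(x) = x^0.6: δ^3 = 82900^0.6/113718^0.6 = (82900/113718)^0.6 = 0.82725.
Hence δ = (0.82725)^(1/3) = 0.93874.

δ ≈ 0.939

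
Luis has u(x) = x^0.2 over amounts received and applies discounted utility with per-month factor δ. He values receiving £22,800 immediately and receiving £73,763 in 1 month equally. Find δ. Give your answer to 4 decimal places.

The payoff in 1 month is discounted by δ, so u(22800) = δ·u(73763) and δ = u(22800)/u(73763).
Since u(x) = x^0.2, δ = (22800/73763)^0.2 = 0.30910^0.2 = 0.79071.

δ ≈ 0.7907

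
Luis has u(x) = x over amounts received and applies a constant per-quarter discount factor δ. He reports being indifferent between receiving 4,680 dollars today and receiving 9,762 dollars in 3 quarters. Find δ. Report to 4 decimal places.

δ ≈ 0.7827

Indifference means u(4680) = δ^3 · u(9762), so δ^3 = u(4680)/u(9762).
With u(x) = x: δ^3 = 4680/9762 = 0.47941.
Taking the cube root: δ = 0.47941^(1/3) ≈ 0.7827.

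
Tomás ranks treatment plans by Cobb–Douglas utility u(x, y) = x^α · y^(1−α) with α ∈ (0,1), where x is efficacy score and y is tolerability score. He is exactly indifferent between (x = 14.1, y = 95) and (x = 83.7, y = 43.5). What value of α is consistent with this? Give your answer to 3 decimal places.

α ≈ 0.305

Indifference: 14.1^α · 95^(1−α) = 83.7^α · 43.5^(1−α).
(14.1/83.7)^α = (43.5/95)^(1−α); take logs: α·ln(14.1/83.7) = (1−α)·ln(43.5/95), i.e. α·-1.781064 = (1−α)·-0.781116.
Thus α·(-2.562180) = -0.781116, so α = -0.781116/-2.562180 ≈ 0.305.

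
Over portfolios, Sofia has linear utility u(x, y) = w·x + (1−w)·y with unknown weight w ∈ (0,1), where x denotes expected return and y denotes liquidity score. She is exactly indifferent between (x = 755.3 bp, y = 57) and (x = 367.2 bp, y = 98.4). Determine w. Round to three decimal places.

w = 0.096

Indifference: w·755.3 + (1−w)·57 = w·367.2 + (1−w)·98.4.
Collecting terms: w·388.1 = (1−w)·41.4.
Hence w = 41.4/(388.1+41.4) = 41.4/429.5 = 0.096.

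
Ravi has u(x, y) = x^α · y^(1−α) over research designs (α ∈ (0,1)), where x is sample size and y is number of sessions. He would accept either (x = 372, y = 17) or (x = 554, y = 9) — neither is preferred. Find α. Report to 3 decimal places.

α ≈ 0.615

Set the two utilities equal: 372^α·17^(1−α) = 554^α·9^(1−α).
(372/554)^α = (9/17)^(1−α); take logs: α·ln(372/554) = (1−α)·ln(9/17), i.e. α·-0.398271 = (1−α)·-0.635989.
With A = -0.398271 and B = -0.635989: α·A = (1−α)·B, so α = B/(A+B) = -0.635989/-1.034260 ≈ 0.615.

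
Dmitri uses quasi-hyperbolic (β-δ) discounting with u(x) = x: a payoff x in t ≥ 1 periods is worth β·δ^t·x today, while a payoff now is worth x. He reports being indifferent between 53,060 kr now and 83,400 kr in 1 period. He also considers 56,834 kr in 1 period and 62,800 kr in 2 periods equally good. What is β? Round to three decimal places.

Both payoffs in the second observation are in the future, so β drops out: δ^1·56834 = δ^2·62800 ⇒ δ = 56834/62800 = 0.90500.
Substituting δ into 53060 = β·δ·83400: β = 53060/(75477.000) ≈ 0.703.

β ≈ 0.703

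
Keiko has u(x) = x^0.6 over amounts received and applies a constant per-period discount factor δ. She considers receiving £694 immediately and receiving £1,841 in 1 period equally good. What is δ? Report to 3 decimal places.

δ ≈ 0.557

Indifference means u(694) = δ · u(1841), so δ = u(694)/u(1841).
With u(x) = x^0.6: δ = 694^0.6/1841^0.6 = (694/1841)^0.6 = 0.55691.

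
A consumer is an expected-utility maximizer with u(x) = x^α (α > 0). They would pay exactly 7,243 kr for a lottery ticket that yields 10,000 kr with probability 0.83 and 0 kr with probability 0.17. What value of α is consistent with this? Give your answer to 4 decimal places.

α ≈ 0.5777

EU(lottery) = 0.83·10000^α + 0.17·0 = 0.83·10000^α.
Setting u(7243) equal to that: 7243^α = 0.83·10000^α ⇒ (7243/10000)^α = 0.83.
Take logs: α = ln 0.83 / ln(7243/10000) ≈ 0.577677.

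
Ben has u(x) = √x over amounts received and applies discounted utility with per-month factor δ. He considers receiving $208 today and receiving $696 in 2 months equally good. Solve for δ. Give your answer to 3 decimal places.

δ ≈ 0.739

Equating discounted utilities: u(208) = δ^2·u(696) ⇒ δ^2 = u(208)/u(696).
With u(x) = √x: δ^2 = √208/√696 = √(208/696) = 0.54667.
Hence δ = (0.54667)^(1/2) = 0.73937.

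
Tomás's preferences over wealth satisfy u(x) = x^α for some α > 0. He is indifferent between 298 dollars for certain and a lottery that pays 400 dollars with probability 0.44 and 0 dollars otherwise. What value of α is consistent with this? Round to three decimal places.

EU(lottery) = 0.44·400^α + 0.56·0 = 0.44·400^α.
Indifference: 298^α = 0.44·400^α, so (298/400)^α = 0.44.
Take logs: α = ln 0.44 / ln(298/400) ≈ 2.78893.

α ≈ 2.789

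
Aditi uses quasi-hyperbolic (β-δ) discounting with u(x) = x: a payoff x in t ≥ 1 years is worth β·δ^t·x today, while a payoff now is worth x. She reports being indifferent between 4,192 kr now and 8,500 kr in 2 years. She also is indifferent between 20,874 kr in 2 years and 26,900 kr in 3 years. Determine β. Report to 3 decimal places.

The second indifference involves only future payoffs, so β cancels: β·δ^2·20874 = β·δ^3·26900, giving δ = 20874/26900 = 0.77599.
Substituting δ into 4192 = β·δ^2·8500: β = 4192/(5118.300) ≈ 0.819.

β ≈ 0.819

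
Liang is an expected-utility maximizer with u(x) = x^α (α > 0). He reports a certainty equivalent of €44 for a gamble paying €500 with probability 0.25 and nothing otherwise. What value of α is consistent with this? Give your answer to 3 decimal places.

α ≈ 0.570

The lottery's expected utility is 0.25·u(500) + 0.75·u(0) = 0.25·500^α (since u(0) = 0 for α > 0).
Setting u(44) equal to that: 44^α = 0.25·500^α ⇒ (44/500)^α = 0.25.
Taking logs: α·ln(44/500) = ln(0.25), so α = -1.386294 / -2.430418 ≈ 0.570.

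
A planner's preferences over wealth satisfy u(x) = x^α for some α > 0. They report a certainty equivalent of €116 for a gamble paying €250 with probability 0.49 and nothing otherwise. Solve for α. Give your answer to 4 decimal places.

Since u(0) = 0, the lottery's EU is 0.49·250^α.
Equating: 116^α = 0.49·250^α, i.e. 0.4640^α = 0.49.
α = ln(0.49) / ln(116/250) = -0.7133499/-0.7678707 ≈ 0.9290.

α ≈ 0.9290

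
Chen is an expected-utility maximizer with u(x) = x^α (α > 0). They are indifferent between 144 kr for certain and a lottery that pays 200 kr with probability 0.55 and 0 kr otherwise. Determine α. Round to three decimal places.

Since u(0) = 0, the lottery's EU is 0.55·200^α.
Equating: 144^α = 0.55·200^α, i.e. 0.7200^α = 0.55.
α = ln(0.55) / ln(144/200) = -0.597837/-0.328504 ≈ 1.820.

α ≈ 1.820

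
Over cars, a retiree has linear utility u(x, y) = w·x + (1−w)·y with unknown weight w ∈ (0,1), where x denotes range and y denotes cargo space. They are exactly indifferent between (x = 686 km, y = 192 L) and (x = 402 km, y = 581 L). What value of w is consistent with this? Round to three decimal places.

u(686,192) = u(402,581) means w·686 + (1−w)·192 = w·402 + (1−w)·581.
Rearranging, 284·w − 389·(1−w) = 0.
Hence w = 389/(284+389) = 389/673 = 0.578.

w = 0.578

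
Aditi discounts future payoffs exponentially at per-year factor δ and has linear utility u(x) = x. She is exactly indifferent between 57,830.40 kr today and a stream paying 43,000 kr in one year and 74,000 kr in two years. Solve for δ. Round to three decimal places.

Present value of the stream is 43000·δ + 74000·δ². Indifference gives 43000δ + 74000δ² = 57830.40.
Rearranged: 74000δ² + 43000δ − 57830.40 = 0.
The positive root is δ = [−43000 + √(43000² + 4·74000·57830.40)] / (2·74000) = (−43000 + 137720.000)/148000 ≈ 0.640.

δ ≈ 0.640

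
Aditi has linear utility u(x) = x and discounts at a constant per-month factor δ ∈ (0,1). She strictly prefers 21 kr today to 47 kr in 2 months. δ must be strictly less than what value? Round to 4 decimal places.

The preference means 21 > δ^2·47.
So δ^2 < 21/47 = 0.44681; taking the square root of both positive sides preserves the inequality.
δ < (21/47)^(1/2) ≈ 0.6684.

δ < 0.6684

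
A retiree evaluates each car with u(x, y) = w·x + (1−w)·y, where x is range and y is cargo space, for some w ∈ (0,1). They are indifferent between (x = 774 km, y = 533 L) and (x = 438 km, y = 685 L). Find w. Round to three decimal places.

w = 0.311

Indifference: w·774 + (1−w)·533 = w·438 + (1−w)·685.
w·(774−438) = (1−w)·(685−533), i.e. w·336 = (1−w)·152.
The marginal rate of substitution is 152/336, so w = 152/(336+152) = 0.311.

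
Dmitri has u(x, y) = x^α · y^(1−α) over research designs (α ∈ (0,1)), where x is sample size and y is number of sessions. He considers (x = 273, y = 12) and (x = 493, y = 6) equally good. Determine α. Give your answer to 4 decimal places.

Set the two utilities equal: 273^α·12^(1−α) = 493^α·6^(1−α).
Taking logs: α·ln 273 + (1−α)·ln 12 = α·ln 493 + (1−α)·ln 6, i.e. α·-0.5910374 = (1−α)·-0.6931472.
With A = -0.5910374 and B = -0.6931472: α·A = (1−α)·B, so α = B/(A+B) = -0.6931472/-1.2841846 ≈ 0.5398.

α ≈ 0.5398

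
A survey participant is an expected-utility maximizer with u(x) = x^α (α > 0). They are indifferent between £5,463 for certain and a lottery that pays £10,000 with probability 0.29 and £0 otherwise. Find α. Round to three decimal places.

α ≈ 2.047

Since u(0) = 0, the lottery's EU is 0.29·10000^α.
Setting u(5463) equal to that: 5463^α = 0.29·10000^α ⇒ (5463/10000)^α = 0.29.
α = ln(0.29) / ln(5463/10000) = -1.237874/-0.604587 ≈ 2.047.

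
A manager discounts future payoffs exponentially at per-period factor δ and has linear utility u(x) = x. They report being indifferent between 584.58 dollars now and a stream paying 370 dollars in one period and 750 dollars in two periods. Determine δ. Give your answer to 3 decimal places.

Equating present values: 584.58 = 370δ + 750δ².
So 750δ² + 370δ − 584.58 = 0.
δ = (−370 + √(370² + 4·750·584.58)) / (2·750) = (−370 + √1890640.00) / 1500 ≈ 0.670.

δ ≈ 0.670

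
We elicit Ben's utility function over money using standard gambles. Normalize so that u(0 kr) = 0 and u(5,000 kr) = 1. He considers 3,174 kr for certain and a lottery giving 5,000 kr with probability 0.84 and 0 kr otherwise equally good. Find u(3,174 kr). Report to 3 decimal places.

The indifference gives u(3,174 kr) = 0.84·u(5,000 kr) + 0.16·u(0 kr) = 0.84·1 + 0.16·0 = 0.84.

0.840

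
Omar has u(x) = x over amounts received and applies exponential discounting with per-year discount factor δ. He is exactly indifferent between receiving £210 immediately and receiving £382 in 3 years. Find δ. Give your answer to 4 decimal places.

δ ≈ 0.8192

Equating discounted utilities: u(210) = δ^3·u(382) ⇒ δ^3 = u(210)/u(382).
With u(x) = x: δ^3 = 210/382 = 0.54974.
So δ = 0.54974^(1/3) ≈ 0.8192.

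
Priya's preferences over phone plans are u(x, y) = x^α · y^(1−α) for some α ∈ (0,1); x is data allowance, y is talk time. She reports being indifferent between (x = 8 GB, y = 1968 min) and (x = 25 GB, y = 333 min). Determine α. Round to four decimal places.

Indifference: 8^α · 1968^(1−α) = 25^α · 333^(1−α).
(8/25)^α = (333/1968)^(1−α); take logs: α·ln(8/25) = (1−α)·ln(333/1968), i.e. α·-1.1394343 = (1−α)·-1.7766306.
With A = -1.1394343 and B = -1.7766306: α·A = (1−α)·B, so α = B/(A+B) = -1.7766306/-2.9160649 ≈ 0.6093.

α ≈ 0.6093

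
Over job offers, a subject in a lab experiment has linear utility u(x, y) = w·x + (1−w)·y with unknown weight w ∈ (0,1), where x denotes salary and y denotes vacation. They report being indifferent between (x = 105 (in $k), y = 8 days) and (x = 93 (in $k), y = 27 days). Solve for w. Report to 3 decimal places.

w = 0.613

Equating utilities: w·105 + (1−w)·8 = w·93 + (1−w)·27.
Rearranging, 12·w − 19·(1−w) = 0.
The marginal rate of substitution is 19/12, so w = 19/(12+19) = 0.613.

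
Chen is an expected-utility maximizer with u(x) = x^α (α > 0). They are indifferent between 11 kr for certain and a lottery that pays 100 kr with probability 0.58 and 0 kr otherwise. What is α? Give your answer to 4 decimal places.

EU(lottery) = 0.58·100^α + 0.42·0 = 0.58·100^α.
Setting u(11) equal to that: 11^α = 0.58·100^α ⇒ (11/100)^α = 0.58.
α = ln(0.58) / ln(11/100) = -0.5447272/-2.2072749 ≈ 0.2468.

α ≈ 0.2468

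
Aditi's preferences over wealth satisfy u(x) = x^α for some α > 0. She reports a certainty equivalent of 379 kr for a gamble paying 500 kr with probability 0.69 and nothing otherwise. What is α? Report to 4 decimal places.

α ≈ 1.3392

The lottery's expected utility is 0.69·u(500) + 0.31·u(0) = 0.69·500^α (since u(0) = 0 for α > 0).
Equating: 379^α = 0.69·500^α, i.e. 0.7580^α = 0.69.
Take logs: α = ln 0.69 / ln(379/500) ≈ 1.339232.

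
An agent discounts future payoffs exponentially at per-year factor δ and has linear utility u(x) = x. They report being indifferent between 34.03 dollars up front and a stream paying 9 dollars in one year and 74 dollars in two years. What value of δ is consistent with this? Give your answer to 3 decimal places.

Present value of the stream is 9·δ + 74·δ². Indifference gives 9δ + 74δ² = 34.03.
That is, 74δ² + 9δ − 34.03 = 0, a quadratic in δ.
δ = (−9 + √(9² + 4·74·34.03)) / (2·74) = (−9 + √10153.88) / 148 ≈ 0.620.

δ ≈ 0.620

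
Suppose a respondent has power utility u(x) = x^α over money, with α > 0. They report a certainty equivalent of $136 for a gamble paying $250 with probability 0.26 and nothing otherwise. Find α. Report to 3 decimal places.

α ≈ 2.213

The lottery's expected utility is 0.26·u(250) + 0.74·u(0) = 0.26·250^α (since u(0) = 0 for α > 0).
Indifference: 136^α = 0.26·250^α, so (136/250)^α = 0.26.
Taking logs: α·ln(136/250) = ln(0.26), so α = -1.347074 / -0.608806 ≈ 2.213.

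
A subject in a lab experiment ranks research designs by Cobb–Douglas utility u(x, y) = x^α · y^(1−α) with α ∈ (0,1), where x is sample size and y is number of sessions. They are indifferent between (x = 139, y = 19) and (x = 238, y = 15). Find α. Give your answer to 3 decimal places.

Indifference: 139^α · 19^(1−α) = 238^α · 15^(1−α).
Taking logs: α·ln 139 + (1−α)·ln 19 = α·ln 238 + (1−α)·ln 15, i.e. α·-0.537797 = (1−α)·-0.236389.
So α/(1−α) = (-0.236389)/(-0.537797) = 0.439551, and α = 0.439551/1.439551 ≈ 0.305.

α ≈ 0.305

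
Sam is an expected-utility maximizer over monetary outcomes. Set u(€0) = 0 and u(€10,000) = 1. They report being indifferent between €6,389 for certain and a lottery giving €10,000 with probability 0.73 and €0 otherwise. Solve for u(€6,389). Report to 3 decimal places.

0.730

u(€6,389) equals the lottery's expected utility: 0.73·1 + 0.27·0 = 0.73.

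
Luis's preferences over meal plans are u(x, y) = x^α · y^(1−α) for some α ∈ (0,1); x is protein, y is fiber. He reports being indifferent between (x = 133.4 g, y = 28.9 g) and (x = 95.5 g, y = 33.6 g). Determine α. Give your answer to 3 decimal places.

Set the two utilities equal: 133.4^α·28.9^(1−α) = 95.5^α·33.6^(1−α).
Rearrange to (133.4/95.5)^α = (33.6/28.9)^(1−α) and take logs: α·0.334226 = (1−α)·0.150684.
Thus α·(0.484910) = 0.150684, so α = 0.150684/0.484910 ≈ 0.311.

α ≈ 0.311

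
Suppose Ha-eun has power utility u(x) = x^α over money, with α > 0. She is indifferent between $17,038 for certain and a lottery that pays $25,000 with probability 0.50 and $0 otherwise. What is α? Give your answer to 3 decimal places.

Since u(0) = 0, the lottery's EU is 0.50·25000^α.
Setting u(17038) equal to that: 17038^α = 0.50·25000^α ⇒ (17038/25000)^α = 0.50.
Take logs: α = ln 0.50 / ln(17038/25000) ≈ 1.80776.

α ≈ 1.808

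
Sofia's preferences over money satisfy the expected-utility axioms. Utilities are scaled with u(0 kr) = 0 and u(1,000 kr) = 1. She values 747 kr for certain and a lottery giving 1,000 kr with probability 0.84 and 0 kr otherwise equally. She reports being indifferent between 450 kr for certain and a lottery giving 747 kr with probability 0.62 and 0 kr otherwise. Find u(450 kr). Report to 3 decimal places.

First, u(747 kr) = 0.84·u(1,000 kr) + 0.16·u(0 kr) = 0.84.
Then u(450 kr) = 0.62·u(747 kr) + 0.38·u(0 kr) = 0.62·0.84 + 0.38·0.00 = 0.5208.

0.521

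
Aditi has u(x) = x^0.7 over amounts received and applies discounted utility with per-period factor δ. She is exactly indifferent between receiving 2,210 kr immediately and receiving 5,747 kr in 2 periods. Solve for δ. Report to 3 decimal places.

Indifference means u(2210) = δ^2 · u(5747), so δ^2 = u(2210)/u(5747).
With u(x) = x^0.7: δ^2 = 2210^0.7/5747^0.7 = (2210/5747)^0.7 = 0.51223.
Hence δ = (0.51223)^(1/2) = 0.71570.

δ ≈ 0.716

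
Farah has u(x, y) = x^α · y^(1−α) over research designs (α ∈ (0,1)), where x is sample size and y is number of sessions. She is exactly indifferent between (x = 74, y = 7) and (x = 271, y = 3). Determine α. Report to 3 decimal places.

Set the two utilities equal: 74^α·7^(1−α) = 271^α·3^(1−α).
(74/271)^α = (3/7)^(1−α); take logs: α·ln(74/271) = (1−α)·ln(3/7), i.e. α·-1.298054 = (1−α)·-0.847298.
Thus α·(-2.145352) = -0.847298, so α = -0.847298/-2.145352 ≈ 0.395.

α ≈ 0.395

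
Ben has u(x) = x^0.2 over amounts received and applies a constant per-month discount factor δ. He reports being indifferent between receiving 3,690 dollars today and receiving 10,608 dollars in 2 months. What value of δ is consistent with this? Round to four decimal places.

δ ≈ 0.8998

Equating discounted utilities: u(3690) = δ^2·u(10608) ⇒ δ^2 = u(3690)/u(10608).
With u(x) = x^0.2: δ^2 = 3690^0.2/10608^0.2 = (3690/10608)^0.2 = 0.80962.
Taking the square root: δ = 0.80962^(1/2) ≈ 0.8998.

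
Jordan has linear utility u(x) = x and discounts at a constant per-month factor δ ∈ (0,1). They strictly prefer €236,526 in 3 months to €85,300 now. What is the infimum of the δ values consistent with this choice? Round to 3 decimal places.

The preference means 85300 < δ^3·236526.
So δ^3 > 85300/236526 = 0.36064; taking the cube root of both positive sides preserves the inequality.
δ > 0.36064^(1/3) = 0.712.

δ > 0.712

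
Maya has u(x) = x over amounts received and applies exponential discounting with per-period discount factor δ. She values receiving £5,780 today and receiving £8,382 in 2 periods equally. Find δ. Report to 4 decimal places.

δ ≈ 0.8304

Indifference means u(5780) = δ^2 · u(8382), so δ^2 = u(5780)/u(8382).
With u(x) = x: δ^2 = 5780/8382 = 0.68957.
Hence δ = (0.68957)^(1/2) = 0.830405.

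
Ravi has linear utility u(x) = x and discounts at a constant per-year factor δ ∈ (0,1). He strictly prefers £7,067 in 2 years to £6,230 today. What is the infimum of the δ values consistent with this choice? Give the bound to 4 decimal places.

The preference means 6230 < δ^2·7067.
So δ^2 > 6230/7067 = 0.88156; taking the square root of both positive sides preserves the inequality.
δ > (6230/7067)^(1/2) ≈ 0.9389.

δ > 0.9389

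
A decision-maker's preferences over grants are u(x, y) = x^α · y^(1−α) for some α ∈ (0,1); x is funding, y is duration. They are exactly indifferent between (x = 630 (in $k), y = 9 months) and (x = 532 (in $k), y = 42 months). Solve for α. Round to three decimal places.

α ≈ 0.901

Indifference: 630^α · 9^(1−α) = 532^α · 42^(1−α).
Rearrange to (630/532)^α = (42/9)^(1−α) and take logs: α·0.169076 = (1−α)·1.540445.
With A = 0.169076 and B = 1.540445: α·A = (1−α)·B, so α = B/(A+B) = 1.540445/1.709521 ≈ 0.901.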